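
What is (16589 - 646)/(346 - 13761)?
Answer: -15943/13415 ≈ -1.1884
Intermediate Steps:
(16589 - 646)/(346 - 13761) = 15943/(-13415) = 15943*(-1/13415) = -15943/13415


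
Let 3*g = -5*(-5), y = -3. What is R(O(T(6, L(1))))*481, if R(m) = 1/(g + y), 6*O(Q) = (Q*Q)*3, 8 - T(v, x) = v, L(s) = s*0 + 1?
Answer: 1443/16 ≈ 90.188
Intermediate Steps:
L(s) = 1 (L(s) = 0 + 1 = 1)
T(v, x) = 8 - v
g = 25/3 (g = (-5*(-5))/3 = (⅓)*25 = 25/3 ≈ 8.3333)
O(Q) = Q²/2 (O(Q) = ((Q*Q)*3)/6 = (Q²*3)/6 = (3*Q²)/6 = Q²/2)
R(m) = 3/16 (R(m) = 1/(25/3 - 3) = 1/(16/3) = 3/16)
R(O(T(6, L(1))))*481 = (3/16)*481 = 1443/16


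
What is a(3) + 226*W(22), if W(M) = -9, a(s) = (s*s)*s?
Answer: -2007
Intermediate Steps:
a(s) = s³ (a(s) = s²*s = s³)
a(3) + 226*W(22) = 3³ + 226*(-9) = 27 - 2034 = -2007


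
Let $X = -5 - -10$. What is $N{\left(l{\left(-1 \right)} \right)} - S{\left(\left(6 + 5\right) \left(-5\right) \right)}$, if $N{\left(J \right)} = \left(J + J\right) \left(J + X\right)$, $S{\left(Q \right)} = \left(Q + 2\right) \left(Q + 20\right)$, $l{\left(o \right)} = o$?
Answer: $-1863$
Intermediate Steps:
$X = 5$ ($X = -5 + 10 = 5$)
$S{\left(Q \right)} = \left(2 + Q\right) \left(20 + Q\right)$
$N{\left(J \right)} = 2 J \left(5 + J\right)$ ($N{\left(J \right)} = \left(J + J\right) \left(J + 5\right) = 2 J \left(5 + J\right)$)
$N{\left(l{\left(-1 \right)} \right)} - S{\left(\left(6 + 5\right) \left(-5\right) \right)} = 2 \left(-1\right) \left(5 - 1\right) - \left(40 + \left(\left(6 + 5\right) \left(-5\right)\right)^{2} + 22 \left(6 + 5\right) \left(-5\right)\right) = 2 \left(-1\right) 4 - \left(40 + \left(11 \left(-5\right)\right)^{2} + 22 \cdot 11 \left(-5\right)\right) = -8 - \left(40 + \left(-55\right)^{2} + 22 \left(-55\right)\right) = -8 - \left(40 + 3025 - 1210\right) = -8 - 1855 = -1863$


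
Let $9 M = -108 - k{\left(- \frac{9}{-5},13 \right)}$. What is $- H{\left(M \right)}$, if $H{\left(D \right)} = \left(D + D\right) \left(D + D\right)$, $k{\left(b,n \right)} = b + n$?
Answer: $- \frac{1507984}{2025} \approx -744.68$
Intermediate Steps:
$M = - \frac{614}{45}$ ($M = \frac{-108 - \left(- \frac{9}{-5} + 13\right)}{9} = \frac{-108 - \left(\left(-9\right) \left(- \frac{1}{5}\right) + 13\right)}{9} = \frac{-108 - \left(\frac{9}{5} + 13\right)}{9} = \frac{-108 - \frac{74}{5}}{9} = \frac{1}{9} \left(- \frac{614}{5}\right) = - \frac{614}{45} \approx -13.644$)
$H{\left(D \right)} = 4 D^{2}$ ($H{\left(D \right)} = 2 D 2 D = 4 D^{2}$)
$- H{\left(M \right)} = - 4 \left(- \frac{614}{45}\right)^{2} = - \frac{4 \cdot 376996}{2025} = \left(-1\right) \frac{1507984}{2025} = - \frac{1507984}{2025}$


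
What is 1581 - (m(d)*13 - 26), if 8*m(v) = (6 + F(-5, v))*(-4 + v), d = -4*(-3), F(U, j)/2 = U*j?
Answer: 3089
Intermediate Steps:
F(U, j) = 2*U*j (F(U, j) = 2*(U*j) = 2*U*j)
d = 12
m(v) = (-4 + v)*(6 - 10*v)/8 (m(v) = ((6 + 2*(-5)*v)*(-4 + v))/8 = ((6 - 10*v)*(-4 + v))/8 = ((-4 + v)*(6 - 10*v))/8 = (-4 + v)*(6 - 10*v)/8)
1581 - (m(d)*13 - 26) = 1581 - ((-3 - 5/4*12² + (23/4)*12)*13 - 26) = 1581 - ((-3 - 5/4*144 + 69)*13 - 26) = 1581 - ((-3 - 180 + 69)*13 - 26) = 1581 - (-114*13 - 26) = 1581 - (-1482 - 26) = 1581 - 1*(-1508) = 1581 + 1508 = 3089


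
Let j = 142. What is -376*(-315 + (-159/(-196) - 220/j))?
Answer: 413018234/3479 ≈ 1.1872e+5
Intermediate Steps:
-376*(-315 + (-159/(-196) - 220/j)) = -376*(-315 + (-159/(-196) - 220/142)) = -376*(-315 + (-159*(-1/196) - 220*1/142)) = -376*(-315 + (159/196 - 110/71)) = -376*(-315 - 10271/13916) = -376*(-4393811/13916) = 413018234/3479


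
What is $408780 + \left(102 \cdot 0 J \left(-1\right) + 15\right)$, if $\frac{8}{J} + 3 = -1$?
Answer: $408795$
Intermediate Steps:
$J = -2$ ($J = \frac{8}{-3 - 1} = \frac{8}{-4} = 8 \left(- \frac{1}{4}\right) = -2$)
$408780 + \left(102 \cdot 0 J \left(-1\right) + 15\right) = 408780 + \left(102 \cdot 0 \left(-2\right) \left(-1\right) + 15\right) = 408780 + \left(102 \cdot 0 \left(-1\right) + 15\right) = 408780 + \left(102 \cdot 0 + 15\right) = 408780 + \left(0 + 15\right) = 408780 + 15 = 408795$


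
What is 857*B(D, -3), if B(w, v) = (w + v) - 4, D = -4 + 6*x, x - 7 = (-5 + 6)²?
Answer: 31709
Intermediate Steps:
x = 8 (x = 7 + (-5 + 6)² = 7 + 1² = 7 + 1 = 8)
D = 44 (D = -4 + 6*8 = -4 + 48 = 44)
B(w, v) = -4 + v + w (B(w, v) = (v + w) - 4 = -4 + v + w)
857*B(D, -3) = 857*(-4 - 3 + 44) = 857*37 = 31709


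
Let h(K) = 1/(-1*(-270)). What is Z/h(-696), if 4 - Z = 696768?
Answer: -188126280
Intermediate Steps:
Z = -696764 (Z = 4 - 1*696768 = 4 - 696768 = -696764)
h(K) = 1/270
Z/h(-696) = -696764/1/270 = -696764*270 = -188126280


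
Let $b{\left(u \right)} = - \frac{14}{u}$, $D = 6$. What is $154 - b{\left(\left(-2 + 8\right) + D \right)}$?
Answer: $\frac{931}{6} \approx 155.17$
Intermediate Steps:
$154 - b{\left(\left(-2 + 8\right) + D \right)} = 154 - - \frac{14}{\left(-2 + 8\right) + 6} = 154 - - \frac{14}{6 + 6} = 154 - - \frac{14}{12} = 154 - \left(-14\right) \frac{1}{12} = 154 - - \frac{7}{6} = 154 + \frac{7}{6} = \frac{931}{6}$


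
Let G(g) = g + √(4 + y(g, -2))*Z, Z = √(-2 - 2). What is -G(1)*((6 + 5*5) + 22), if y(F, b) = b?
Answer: -53 - 106*I*√2 ≈ -53.0 - 149.91*I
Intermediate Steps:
Z = 2*I (Z = √(-4) = 2*I ≈ 2.0*I)
G(g) = g + 2*I*√2 (G(g) = g + √(4 - 2)*(2*I) = g + √2*(2*I) = g + 2*I*√2)
-G(1)*((6 + 5*5) + 22) = -(1 + 2*I*√2)*((6 + 5*5) + 22) = -(1 + 2*I*√2)*((6 + 25) + 22) = -(1 + 2*I*√2)*(31 + 22) = -(1 + 2*I*√2)*53 = -(53 + 106*I*√2) = -53 - 106*I*√2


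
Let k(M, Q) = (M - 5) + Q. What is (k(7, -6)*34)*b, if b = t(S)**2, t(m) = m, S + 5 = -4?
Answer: -11016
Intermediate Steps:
S = -9 (S = -5 - 4 = -9)
k(M, Q) = -5 + M + Q (k(M, Q) = (-5 + M) + Q = -5 + M + Q)
b = 81 (b = (-9)**2 = 81)
(k(7, -6)*34)*b = ((-5 + 7 - 6)*34)*81 = -4*34*81 = -136*81 = -11016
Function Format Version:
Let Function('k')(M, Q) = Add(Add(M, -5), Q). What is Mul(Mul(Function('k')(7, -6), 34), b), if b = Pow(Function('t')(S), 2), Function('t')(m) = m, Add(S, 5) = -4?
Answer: -11016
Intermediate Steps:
S = -9 (S = Add(-5, -4) = -9)
Function('k')(M, Q) = Add(-5, M, Q) (Function('k')(M, Q) = Add(Add(-5, M), Q) = Add(-5, M, Q))
b = 81 (b = Pow(-9, 2) = 81)
Mul(Mul(Function('k')(7, -6), 34), b) = Mul(Mul(Add(-5, 7, -6), 34), 81) = Mul(Mul(-4, 34), 81) = Mul(-136, 81) = -11016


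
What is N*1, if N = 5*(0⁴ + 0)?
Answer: 0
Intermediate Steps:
N = 0 (N = 5*(0 + 0) = 5*0 = 0)
N*1 = 0*1 = 0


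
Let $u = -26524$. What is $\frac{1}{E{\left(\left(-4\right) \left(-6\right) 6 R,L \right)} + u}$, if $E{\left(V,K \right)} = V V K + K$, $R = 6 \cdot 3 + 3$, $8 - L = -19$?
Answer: $\frac{1}{246877055} \approx 4.0506 \cdot 10^{-9}$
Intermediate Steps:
$L = 27$ ($L = 8 - -19 = 8 + 19 = 27$)
$R = 21$ ($R = 18 + 3 = 21$)
$E{\left(V,K \right)} = K + K V^{2}$ ($E{\left(V,K \right)} = V^{2} K + K = K V^{2} + K = K + K V^{2}$)
$\frac{1}{E{\left(\left(-4\right) \left(-6\right) 6 R,L \right)} + u} = \frac{1}{27 \left(1 + \left(\left(-4\right) \left(-6\right) 6 \cdot 21\right)^{2}\right) - 26524} = \frac{1}{27 \left(1 + \left(24 \cdot 126\right)^{2}\right) - 26524} = \frac{1}{27 \left(1 + 3024^{2}\right) - 26524} = \frac{1}{27 \left(1 + 9144576\right) - 26524} = \frac{1}{27 \cdot 9144577 - 26524} = \frac{1}{246903579 - 26524} = \frac{1}{246877055}$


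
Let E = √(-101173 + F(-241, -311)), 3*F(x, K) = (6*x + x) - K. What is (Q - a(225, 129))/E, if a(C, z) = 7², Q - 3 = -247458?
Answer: 247504*I*√3165/17935 ≈ 776.37*I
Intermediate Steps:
Q = -247455 (Q = 3 - 247458 = -247455)
a(C, z) = 49
F(x, K) = -K/3 + 7*x/3 (F(x, K) = ((6*x + x) - K)/3 = (7*x - K)/3 = (-K + 7*x)/3 = -K/3 + 7*x/3)
E = 17*I*√3165/3 (E = √(-101173 + (-⅓*(-311) + (7/3)*(-241))) = √(-101173 + (311/3 - 1687/3)) = √(-101173 - 1376/3) = √(-304895/3) = 17*I*√3165/3 ≈ 318.8*I)
(Q - a(225, 129))/E = (-247455 - 1*49)/((17*I*√3165/3)) = (-247455 - 49)*(-I*√3165/17935) = -(-247504)*I*√3165/17935 = 247504*I*√3165/17935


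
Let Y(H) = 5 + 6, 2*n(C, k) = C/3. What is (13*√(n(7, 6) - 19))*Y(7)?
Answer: 143*I*√642/6 ≈ 603.88*I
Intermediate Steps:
n(C, k) = C/6 (n(C, k) = (C/3)/2 = C/6)
Y(H) = 11
(13*√(n(7, 6) - 19))*Y(7) = (13*√((⅙)*7 - 19))*11 = (13*√(7/6 - 19))*11 = (13*√(-107/6))*11 = (13*(I*√642/6))*11 = (13*I*√642/6)*11 = 143*I*√642/6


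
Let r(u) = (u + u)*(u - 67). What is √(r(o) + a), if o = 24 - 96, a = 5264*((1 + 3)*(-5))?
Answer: 292*I ≈ 292.0*I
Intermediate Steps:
a = -105280 (a = 5264*(4*(-5)) = 5264*(-20) = -105280)
o = -72
r(u) = 2*u*(-67 + u) (r(u) = (2*u)*(-67 + u) = 2*u*(-67 + u))
√(r(o) + a) = √(2*(-72)*(-67 - 72) - 105280) = √(2*(-72)*(-139) - 105280) = √(20016 - 105280) = √(-85264) = 292*I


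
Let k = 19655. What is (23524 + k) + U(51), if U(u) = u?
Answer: 43230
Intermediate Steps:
(23524 + k) + U(51) = (23524 + 19655) + 51 = 43179 + 51 = 43230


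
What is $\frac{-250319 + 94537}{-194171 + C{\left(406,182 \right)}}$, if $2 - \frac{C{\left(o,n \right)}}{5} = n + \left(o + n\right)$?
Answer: $\frac{14162}{18001} \approx 0.78673$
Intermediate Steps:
$C{\left(o,n \right)} = 10 - 10 n - 5 o$ ($C{\left(o,n \right)} = 10 - 5 \left(n + \left(o + n\right)\right) = 10 - 5 \left(n + \left(n + o\right)\right) = 10 - 5 \left(o + 2 n\right) = 10 - \left(5 o + 10 n\right) = 10 - 10 n - 5 o$)
$\frac{-250319 + 94537}{-194171 + C{\left(406,182 \right)}} = \frac{-250319 + 94537}{-194171 - 3840} = - \frac{155782}{-194171 - 3840} = - \frac{155782}{-198011} = \left(-155782\right) \left(- \frac{1}{198011}\right) = \frac{14162}{18001}$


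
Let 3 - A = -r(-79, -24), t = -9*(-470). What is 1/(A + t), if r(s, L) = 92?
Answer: 1/4325 ≈ 0.00023121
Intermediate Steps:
t = 4230
A = 95 (A = 3 - (-1)*92 = 3 - 1*(-92) = 3 + 92 = 95)
1/(A + t) = 1/(95 + 4230) = 1/4325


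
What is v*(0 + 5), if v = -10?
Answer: -50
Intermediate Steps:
v*(0 + 5) = -10*(0 + 5) = -10*5 = -50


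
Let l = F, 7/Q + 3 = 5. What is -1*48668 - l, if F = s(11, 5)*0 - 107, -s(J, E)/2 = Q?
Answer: -48561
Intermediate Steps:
Q = 7/2 (Q = 7/(-3 + 5) = 7/2 ≈ 3.5000)
s(J, E) = -7 (s(J, E) = -2*7/2 = -7)
F = -107 (F = -7*0 - 107 = 0 - 107 = -107)
l = -107
-1*48668 - l = -1*48668 - 1*(-107) = -48668 + 107 = -48561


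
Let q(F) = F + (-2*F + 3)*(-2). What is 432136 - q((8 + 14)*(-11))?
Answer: 433352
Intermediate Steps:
q(F) = -6 + 5*F (q(F) = F + (3 - 2*F)*(-2) = F + (-6 + 4*F) = -6 + 5*F)
432136 - q((8 + 14)*(-11)) = 432136 - (-6 + 5*((8 + 14)*(-11))) = 432136 - (-6 + 5*(22*(-11))) = 432136 - (-6 + 5*(-242)) = 432136 - (-6 - 1210) = 432136 - 1*(-1216) = 432136 + 1216 = 433352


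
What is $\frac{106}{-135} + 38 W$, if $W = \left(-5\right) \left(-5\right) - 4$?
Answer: $\frac{107624}{135} \approx 797.21$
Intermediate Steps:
$W = 21$ ($W = 25 - 4 = 21$)
$\frac{106}{-135} + 38 W = \frac{106}{-135} + 38 \cdot 21 = 106 \left(- \frac{1}{135}\right) + 798 = - \frac{106}{135} + 798 = \frac{107624}{135}$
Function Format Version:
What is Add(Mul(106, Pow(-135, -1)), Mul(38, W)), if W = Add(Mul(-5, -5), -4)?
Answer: Rational(107624, 135) ≈ 797.21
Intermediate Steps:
W = 21 (W = Add(25, -4) = 21)
Add(Mul(106, Pow(-135, -1)), Mul(38, W)) = Add(Mul(106, Pow(-135, -1)), Mul(38, 21)) = Add(Mul(106, Rational(-1, 135)), 798) = Add(Rational(-106, 135), 798) = Rational(107624, 135)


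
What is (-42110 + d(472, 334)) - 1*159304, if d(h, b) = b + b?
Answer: -200746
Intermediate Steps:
d(h, b) = 2*b
(-42110 + d(472, 334)) - 1*159304 = (-42110 + 2*334) - 1*159304 = (-42110 + 668) - 159304 = -41442 - 159304 = -200746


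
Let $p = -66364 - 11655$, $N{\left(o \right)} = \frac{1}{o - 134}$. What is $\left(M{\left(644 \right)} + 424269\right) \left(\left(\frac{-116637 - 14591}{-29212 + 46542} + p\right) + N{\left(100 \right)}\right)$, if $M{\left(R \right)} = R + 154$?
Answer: $- \frac{9771192437622777}{294610} \approx -3.3167 \cdot 10^{10}$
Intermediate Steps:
$M{\left(R \right)} = 154 + R$
$N{\left(o \right)} = \frac{1}{-134 + o}$
$p = -78019$
$\left(M{\left(644 \right)} + 424269\right) \left(\left(\frac{-116637 - 14591}{-29212 + 46542} + p\right) + N{\left(100 \right)}\right) = \left(\left(154 + 644\right) + 424269\right) \left(\left(\frac{-116637 - 14591}{-29212 + 46542} - 78019\right) + \frac{1}{-134 + 100}\right) = \left(798 + 424269\right) \left(\left(- \frac{131228}{17330} - 78019\right) + \frac{1}{-34}\right) = 425067 \left(\left(\left(-131228\right) \frac{1}{17330} - 78019\right) - \frac{1}{34}\right) = 425067 \left(\left(- \frac{65614}{8665} - 78019\right) - \frac{1}{34}\right) = 425067 \left(- \frac{676100249}{8665} - \frac{1}{34}\right) = 425067 \left(- \frac{22987417131}{294610}\right) = - \frac{9771192437622777}{294610}$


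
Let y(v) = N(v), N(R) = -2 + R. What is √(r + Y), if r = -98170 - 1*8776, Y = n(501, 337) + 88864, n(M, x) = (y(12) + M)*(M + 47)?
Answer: √261946 ≈ 511.81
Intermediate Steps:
y(v) = -2 + v
n(M, x) = (10 + M)*(47 + M) (n(M, x) = ((-2 + 12) + M)*(M + 47) = (10 + M)*(47 + M))
Y = 368892 (Y = (470 + 501² + 57*501) + 88864 = (470 + 251001 + 28557) + 88864 = 280028 + 88864 = 368892)
r = -106946 (r = -98170 - 8776 = -106946)
√(r + Y) = √(-106946 + 368892) = √261946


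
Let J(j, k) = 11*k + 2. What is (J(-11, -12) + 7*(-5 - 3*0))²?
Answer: 27225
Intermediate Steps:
J(j, k) = 2 + 11*k
(J(-11, -12) + 7*(-5 - 3*0))² = ((2 + 11*(-12)) + 7*(-5 - 3*0))² = ((2 - 132) + 7*(-5 + 0))² = (-130 + 7*(-5))² = (-130 - 35)² = (-165)² = 27225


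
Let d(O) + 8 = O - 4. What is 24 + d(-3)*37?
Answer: -531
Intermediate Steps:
d(O) = -12 + O (d(O) = -8 + (O - 4) = -8 + (-4 + O) = -12 + O)
24 + d(-3)*37 = 24 + (-12 - 3)*37 = 24 - 15*37 = 24 - 555 = -531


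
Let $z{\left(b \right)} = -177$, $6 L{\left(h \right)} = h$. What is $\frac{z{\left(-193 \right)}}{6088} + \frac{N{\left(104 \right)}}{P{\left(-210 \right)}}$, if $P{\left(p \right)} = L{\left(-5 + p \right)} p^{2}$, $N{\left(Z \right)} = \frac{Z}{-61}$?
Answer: $- \frac{8530663049}{293427141000} \approx -0.029073$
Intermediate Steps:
$L{\left(h \right)} = \frac{h}{6}$
$N{\left(Z \right)} = - \frac{Z}{61}$ ($N{\left(Z \right)} = Z \left(- \frac{1}{61}\right) = - \frac{Z}{61}$)
$P{\left(p \right)} = p^{2} \left(- \frac{5}{6} + \frac{p}{6}\right)$ ($P{\left(p \right)} = \frac{-5 + p}{6} p^{2} = \left(- \frac{5}{6} + \frac{p}{6}\right) p^{2} = p^{2} \left(- \frac{5}{6} + \frac{p}{6}\right)$)
$\frac{z{\left(-193 \right)}}{6088} + \frac{N{\left(104 \right)}}{P{\left(-210 \right)}} = - \frac{177}{6088} + \frac{\left(- \frac{1}{61}\right) 104}{\frac{1}{6} \left(-210\right)^{2} \left(-5 - 210\right)} = \left(-177\right) \frac{1}{6088} - \frac{104}{61 \cdot \frac{1}{6} \cdot 44100 \left(-215\right)} = - \frac{177}{6088} - \frac{104}{61 \left(-1580250\right)} = - \frac{177}{6088} - - \frac{52}{48197625} = - \frac{177}{6088} + \frac{52}{48197625} = - \frac{8530663049}{293427141000}$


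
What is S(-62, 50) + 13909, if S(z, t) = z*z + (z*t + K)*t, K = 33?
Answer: -135597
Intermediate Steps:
S(z, t) = z² + t*(33 + t*z) (S(z, t) = z*z + (z*t + 33)*t = z² + (t*z + 33)*t = z² + (33 + t*z)*t = z² + t*(33 + t*z))
S(-62, 50) + 13909 = ((-62)² + 33*50 - 62*50²) + 13909 = (3844 + 1650 - 62*2500) + 13909 = (3844 + 1650 - 155000) + 13909 = -149506 + 13909 = -135597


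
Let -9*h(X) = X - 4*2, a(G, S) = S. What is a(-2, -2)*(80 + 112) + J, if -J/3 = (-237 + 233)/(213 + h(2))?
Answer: -246108/641 ≈ -383.94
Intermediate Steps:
h(X) = 8/9 - X/9 (h(X) = -(X - 4*2)/9 = -(X - 8)/9 = -(-8 + X)/9 = 8/9 - X/9)
J = 36/641 (J = -3*(-237 + 233)/(213 + (8/9 - ⅑*2)) = -(-12)/(213 + (8/9 - 2/9)) = -(-12)/(213 + ⅔) = -(-12)/641/3 = -(-12)*3/641 = -3*(-12/641) = 36/641 ≈ 0.056162)
a(-2, -2)*(80 + 112) + J = -2*(80 + 112) + 36/641 = -2*192 + 36/641 = -384 + 36/641 = -246108/641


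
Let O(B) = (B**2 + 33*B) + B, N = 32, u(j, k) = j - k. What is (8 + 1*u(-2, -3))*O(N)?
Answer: 19008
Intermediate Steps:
O(B) = B**2 + 34*B
(8 + 1*u(-2, -3))*O(N) = (8 + 1*(-2 - 1*(-3)))*(32*(34 + 32)) = (8 + 1*(-2 + 3))*(32*66) = (8 + 1*1)*2112 = (8 + 1)*2112 = 9*2112 = 19008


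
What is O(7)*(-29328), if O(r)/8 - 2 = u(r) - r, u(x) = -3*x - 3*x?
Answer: 11027328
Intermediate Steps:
u(x) = -6*x
O(r) = 16 - 56*r (O(r) = 16 + 8*(-6*r - r) = 16 + 8*(-7*r) = 16 - 56*r)
O(7)*(-29328) = (16 - 56*7)*(-29328) = (16 - 392)*(-29328) = -376*(-29328) = 11027328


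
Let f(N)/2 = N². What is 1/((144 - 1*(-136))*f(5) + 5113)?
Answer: 1/19113 ≈ 5.2320e-5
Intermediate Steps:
f(N) = 2*N²
1/((144 - 1*(-136))*f(5) + 5113) = 1/((144 - 1*(-136))*(2*5²) + 5113) = 1/((144 + 136)*(2*25) + 5113) = 1/(280*50 + 5113) = 1/(14000 + 5113) = 1/19113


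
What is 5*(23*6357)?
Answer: 731055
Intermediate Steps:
5*(23*6357) = 5*146211 = 731055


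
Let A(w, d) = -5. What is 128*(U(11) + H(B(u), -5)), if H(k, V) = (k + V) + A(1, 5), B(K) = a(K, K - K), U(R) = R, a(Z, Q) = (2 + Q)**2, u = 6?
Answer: 640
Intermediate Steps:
B(K) = 4 (B(K) = (2 + (K - K))**2 = (2 + 0)**2 = 2**2 = 4)
H(k, V) = -5 + V + k (H(k, V) = (k + V) - 5 = (V + k) - 5 = -5 + V + k)
128*(U(11) + H(B(u), -5)) = 128*(11 + (-5 - 5 + 4)) = 128*(11 - 6) = 128*5 = 640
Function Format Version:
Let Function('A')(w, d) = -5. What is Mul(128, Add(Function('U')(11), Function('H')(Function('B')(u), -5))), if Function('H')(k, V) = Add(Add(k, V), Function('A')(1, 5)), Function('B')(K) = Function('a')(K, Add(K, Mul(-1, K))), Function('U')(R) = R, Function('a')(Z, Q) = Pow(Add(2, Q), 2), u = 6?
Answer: 640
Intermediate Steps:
Function('B')(K) = 4 (Function('B')(K) = Pow(Add(2, Add(K, Mul(-1, K))), 2) = Pow(Add(2, 0), 2) = Pow(2, 2) = 4)
Function('H')(k, V) = Add(-5, V, k) (Function('H')(k, V) = Add(Add(k, V), -5) = Add(Add(V, k), -5) = Add(-5, V, k))
Mul(128, Add(Function('U')(11), Function('H')(Function('B')(u), -5))) = Mul(128, Add(11, Add(-5, -5, 4))) = Mul(128, Add(11, -6)) = Mul(128, 5) = 640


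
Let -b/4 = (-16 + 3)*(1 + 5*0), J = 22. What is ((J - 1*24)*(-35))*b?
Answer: 3640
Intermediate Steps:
b = 52 (b = -4*(-16 + 3)*(1 + 5*0) = -(-52)*(1 + 0) = -(-52) = -4*(-13) = 52)
((J - 1*24)*(-35))*b = ((22 - 1*24)*(-35))*52 = ((22 - 24)*(-35))*52 = -2*(-35)*52 = 70*52 = 3640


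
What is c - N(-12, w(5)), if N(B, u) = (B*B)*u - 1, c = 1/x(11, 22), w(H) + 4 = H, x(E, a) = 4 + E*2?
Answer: -3717/26 ≈ -142.96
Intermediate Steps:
x(E, a) = 4 + 2*E
w(H) = -4 + H
c = 1/26 (c = 1/(4 + 2*11) = 1/(4 + 22) = 1/26 ≈ 0.038462)
N(B, u) = -1 + u*B² (N(B, u) = B²*u - 1 = u*B² - 1 = -1 + u*B²)
c - N(-12, w(5)) = 1/26 - (-1 + (-4 + 5)*(-12)²) = 1/26 - (-1 + 1*144) = 1/26 - (-1 + 144) = 1/26 - 1*143 = 1/26 - 143 = -3717/26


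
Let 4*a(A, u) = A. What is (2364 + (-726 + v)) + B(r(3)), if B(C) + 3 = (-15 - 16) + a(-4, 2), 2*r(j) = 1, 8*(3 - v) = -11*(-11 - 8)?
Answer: 12639/8 ≈ 1579.9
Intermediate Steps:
v = -185/8 (v = 3 - (-11)*(-11 - 8)/8 = 3 - (-11)*(-19)/8 = 3 - ⅛*209 = 3 - 209/8 = -185/8 ≈ -23.125)
a(A, u) = A/4
r(j) = ½ (r(j) = (½)*1 = ½)
B(C) = -35 (B(C) = -3 + ((-15 - 16) + (¼)*(-4)) = -3 + (-31 - 1) = -3 - 32 = -35)
(2364 + (-726 + v)) + B(r(3)) = (2364 + (-726 - 185/8)) - 35 = (2364 - 5993/8) - 35 = 12919/8 - 35 = 12639/8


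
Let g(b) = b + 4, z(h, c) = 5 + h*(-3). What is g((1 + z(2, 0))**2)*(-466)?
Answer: -1864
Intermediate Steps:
z(h, c) = 5 - 3*h
g(b) = 4 + b
g((1 + z(2, 0))**2)*(-466) = (4 + (1 + (5 - 3*2))**2)*(-466) = (4 + (1 + (5 - 6))**2)*(-466) = (4 + (1 - 1)**2)*(-466) = (4 + 0**2)*(-466) = (4 + 0)*(-466) = 4*(-466) = -1864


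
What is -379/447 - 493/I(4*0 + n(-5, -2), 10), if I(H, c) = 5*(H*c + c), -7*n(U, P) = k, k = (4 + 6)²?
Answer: -24417/230950 ≈ -0.10572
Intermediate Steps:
k = 100 (k = 10² = 100)
n(U, P) = -100/7 (n(U, P) = -⅐*100 = -100/7)
I(H, c) = 5*c + 5*H*c (I(H, c) = 5*(c + H*c) = 5*c + 5*H*c)
-379/447 - 493/I(4*0 + n(-5, -2), 10) = -379/447 - 493*1/(50*(1 + (4*0 - 100/7))) = -379*1/447 - 493*1/(50*(1 + (0 - 100/7))) = -379/447 - 493*1/(50*(1 - 100/7)) = -379/447 - 493/(5*10*(-93/7)) = -379/447 - 493/(-4650/7) = -379/447 - 493*(-7/4650) = -379/447 + 3451/4650 = -24417/230950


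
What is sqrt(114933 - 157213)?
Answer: 2*I*sqrt(10570) ≈ 205.62*I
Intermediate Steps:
sqrt(114933 - 157213) = sqrt(-42280) = 2*I*sqrt(10570)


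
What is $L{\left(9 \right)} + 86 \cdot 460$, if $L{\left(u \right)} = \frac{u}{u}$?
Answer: $39561$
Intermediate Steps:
$L{\left(u \right)} = 1$
$L{\left(9 \right)} + 86 \cdot 460 = 1 + 86 \cdot 460 = 1 + 39560 = 39561$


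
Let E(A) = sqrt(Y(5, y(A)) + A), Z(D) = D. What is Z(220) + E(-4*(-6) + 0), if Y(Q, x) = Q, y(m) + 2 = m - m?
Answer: 220 + sqrt(29) ≈ 225.39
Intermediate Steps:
y(m) = -2 (y(m) = -2 + (m - m) = -2 + 0 = -2)
E(A) = sqrt(5 + A)
Z(220) + E(-4*(-6) + 0) = 220 + sqrt(5 + (-4*(-6) + 0)) = 220 + sqrt(5 + (24 + 0)) = 220 + sqrt(5 + 24) = 220 + sqrt(29)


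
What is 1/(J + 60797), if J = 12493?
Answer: 1/73290 ≈ 1.3644e-5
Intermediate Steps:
1/(J + 60797) = 1/(12493 + 60797) = 1/73290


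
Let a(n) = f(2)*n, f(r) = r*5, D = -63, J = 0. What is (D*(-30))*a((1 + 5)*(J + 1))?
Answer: 113400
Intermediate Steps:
f(r) = 5*r
a(n) = 10*n (a(n) = (5*2)*n = 10*n)
(D*(-30))*a((1 + 5)*(J + 1)) = (-63*(-30))*(10*((1 + 5)*(0 + 1))) = 1890*(10*(6*1)) = 1890*(10*6) = 1890*60 = 113400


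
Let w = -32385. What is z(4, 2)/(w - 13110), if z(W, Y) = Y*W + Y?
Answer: -2/9099 ≈ -0.00021980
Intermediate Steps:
z(W, Y) = Y + W*Y (z(W, Y) = W*Y + Y = Y + W*Y)
z(4, 2)/(w - 13110) = (2*(1 + 4))/(-32385 - 13110) = (2*5)/(-45495) = -1/45495*10 = -2/9099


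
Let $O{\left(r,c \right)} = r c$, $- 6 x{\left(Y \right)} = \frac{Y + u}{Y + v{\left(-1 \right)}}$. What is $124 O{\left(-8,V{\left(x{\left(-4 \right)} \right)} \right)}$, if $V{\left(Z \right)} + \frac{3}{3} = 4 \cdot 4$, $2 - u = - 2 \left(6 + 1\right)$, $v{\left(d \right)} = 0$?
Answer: $-14880$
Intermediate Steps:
$u = 16$ ($u = 2 - - 2 \left(6 + 1\right) = 2 - \left(-2\right) 7 = 2 - -14 = 2 + 14 = 16$)
$x{\left(Y \right)} = - \frac{16 + Y}{6 Y}$ ($x{\left(Y \right)} = - \frac{\left(Y + 16\right) \frac{1}{Y + 0}}{6} = - \frac{\left(16 + Y\right) \frac{1}{Y}}{6} = - \frac{\frac{1}{Y} \left(16 + Y\right)}{6} = - \frac{16 + Y}{6 Y}$)
$V{\left(Z \right)} = 15$ ($V{\left(Z \right)} = -1 + 4 \cdot 4 = -1 + 16 = 15$)
$O{\left(r,c \right)} = c r$
$124 O{\left(-8,V{\left(x{\left(-4 \right)} \right)} \right)} = 124 \cdot 15 \left(-8\right) = 124 \left(-120\right) = -14880$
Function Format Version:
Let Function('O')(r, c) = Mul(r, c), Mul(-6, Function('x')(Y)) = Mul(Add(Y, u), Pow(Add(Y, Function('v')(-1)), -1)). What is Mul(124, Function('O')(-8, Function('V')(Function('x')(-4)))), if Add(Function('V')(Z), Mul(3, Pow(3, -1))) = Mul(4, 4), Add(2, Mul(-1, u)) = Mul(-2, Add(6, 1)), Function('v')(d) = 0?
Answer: -14880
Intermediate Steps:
u = 16 (u = Add(2, Mul(-1, Mul(-2, Add(6, 1)))) = Add(2, Mul(-1, Mul(-2, 7))) = Add(2, Mul(-1, -14)) = Add(2, 14) = 16)
Function('x')(Y) = Mul(Rational(-1, 6), Pow(Y, -1), Add(16, Y)) (Function('x')(Y) = Mul(Rational(-1, 6), Mul(Add(Y, 16), Pow(Add(Y, 0), -1))) = Mul(Rational(-1, 6), Mul(Add(16, Y), Pow(Y, -1))) = Mul(Rational(-1, 6), Mul(Pow(Y, -1), Add(16, Y))) = Mul(Rational(-1, 6), Pow(Y, -1), Add(16, Y)))
Function('V')(Z) = 15 (Function('V')(Z) = Add(-1, Mul(4, 4)) = Add(-1, 16) = 15)
Function('O')(r, c) = Mul(c, r)
Mul(124, Function('O')(-8, Function('V')(Function('x')(-4)))) = Mul(124, Mul(15, -8)) = Mul(124, -120) = -14880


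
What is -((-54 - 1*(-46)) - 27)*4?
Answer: 140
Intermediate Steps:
-((-54 - 1*(-46)) - 27)*4 = -((-54 + 46) - 27)*4 = -(-8 - 27)*4 = -(-35)*4 = -1*(-140) = 140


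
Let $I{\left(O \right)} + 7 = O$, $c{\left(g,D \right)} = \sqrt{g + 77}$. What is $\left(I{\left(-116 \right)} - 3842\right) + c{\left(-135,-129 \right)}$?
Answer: $-3965 + i \sqrt{58} \approx -3965.0 + 7.6158 i$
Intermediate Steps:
$c{\left(g,D \right)} = \sqrt{77 + g}$
$I{\left(O \right)} = -7 + O$
$\left(I{\left(-116 \right)} - 3842\right) + c{\left(-135,-129 \right)} = \left(\left(-7 - 116\right) - 3842\right) + \sqrt{77 - 135} = \left(-123 - 3842\right) + \sqrt{-58} = -3965 + i \sqrt{58}$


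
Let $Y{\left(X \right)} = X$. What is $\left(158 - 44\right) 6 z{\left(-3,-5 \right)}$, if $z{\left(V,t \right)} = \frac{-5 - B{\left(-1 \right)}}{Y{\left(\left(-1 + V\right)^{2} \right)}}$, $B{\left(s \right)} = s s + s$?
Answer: $- \frac{855}{4} \approx -213.75$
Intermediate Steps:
$B{\left(s \right)} = s + s^{2}$ ($B{\left(s \right)} = s^{2} + s = s + s^{2}$)
$z{\left(V,t \right)} = - \frac{5}{\left(-1 + V\right)^{2}}$ ($z{\left(V,t \right)} = \frac{-5 - - (1 - 1)}{\left(-1 + V\right)^{2}} = \frac{-5 - \left(-1\right) 0}{\left(-1 + V\right)^{2}} = \frac{-5 - 0}{\left(-1 + V\right)^{2}} = \frac{-5 + 0}{\left(-1 + V\right)^{2}} = - \frac{5}{\left(-1 + V\right)^{2}}$)
$\left(158 - 44\right) 6 z{\left(-3,-5 \right)} = \left(158 - 44\right) 6 \left(- \frac{5}{\left(-1 - 3\right)^{2}}\right) = 114 \cdot 6 \left(- \frac{5}{16}\right) = 114 \left(- \frac{15}{8}\right) = - \frac{855}{4}$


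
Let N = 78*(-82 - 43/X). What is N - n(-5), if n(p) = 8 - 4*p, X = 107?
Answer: -690722/107 ≈ -6455.3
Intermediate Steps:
N = -687726/107 (N = 78*(-82 - 43/107) = 78*(-8817/107) = -687726/107 ≈ -6427.3)
N - n(-5) = -687726/107 - (8 - 4*(-5)) = -687726/107 - (8 + 20) = -687726/107 - 1*28 = -687726/107 - 28 = -690722/107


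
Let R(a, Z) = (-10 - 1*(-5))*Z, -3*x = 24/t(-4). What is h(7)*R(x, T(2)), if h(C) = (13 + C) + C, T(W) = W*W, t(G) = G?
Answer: -540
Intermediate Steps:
T(W) = W²
h(C) = 13 + 2*C
x = 2 (x = -8/(-4) = -8*(-1)/4 = -⅓*(-6) = 2)
R(a, Z) = -5*Z (R(a, Z) = (-10 + 5)*Z = -5*Z)
h(7)*R(x, T(2)) = (13 + 2*7)*(-5*2²) = (13 + 14)*(-5*4) = 27*(-20) = -540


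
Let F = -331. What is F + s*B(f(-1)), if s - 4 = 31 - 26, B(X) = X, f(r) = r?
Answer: -340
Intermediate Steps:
s = 9 (s = 4 + (31 - 26) = 4 + 5 = 9)
F + s*B(f(-1)) = -331 + 9*(-1) = -331 - 9 = -340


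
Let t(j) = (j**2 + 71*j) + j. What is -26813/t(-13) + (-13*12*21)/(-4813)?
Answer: 131563661/3691571 ≈ 35.639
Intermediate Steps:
t(j) = j**2 + 72*j
-26813/t(-13) + (-13*12*21)/(-4813) = -26813*(-1/(13*(72 - 13))) + (-13*12*21)/(-4813) = -26813/((-13*59)) - 156*21*(-1/4813) = -26813/(-767) - 3276*(-1/4813) = -26813*(-1/767) + 3276/4813 = 26813/767 + 3276/4813 = 131563661/3691571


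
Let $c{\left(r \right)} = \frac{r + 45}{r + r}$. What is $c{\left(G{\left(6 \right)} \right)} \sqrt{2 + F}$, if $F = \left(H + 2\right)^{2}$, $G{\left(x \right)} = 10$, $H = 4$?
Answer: $\frac{11 \sqrt{38}}{4} \approx 16.952$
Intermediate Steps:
$F = 36$ ($F = \left(4 + 2\right)^{2} = 6^{2} = 36$)
$c{\left(r \right)} = \frac{45 + r}{2 r}$
$c{\left(G{\left(6 \right)} \right)} \sqrt{2 + F} = \frac{45 + 10}{2 \cdot 10} \sqrt{2 + 36} = \frac{1}{2} \cdot \frac{1}{10} \cdot 55 \sqrt{38} = \frac{11 \sqrt{38}}{4}$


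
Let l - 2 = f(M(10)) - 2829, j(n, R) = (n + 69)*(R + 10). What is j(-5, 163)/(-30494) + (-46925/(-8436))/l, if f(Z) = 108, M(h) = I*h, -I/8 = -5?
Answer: -127697376899/349727818548 ≈ -0.36513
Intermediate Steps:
I = 40 (I = -8*(-5) = 40)
M(h) = 40*h
j(n, R) = (10 + R)*(69 + n) (j(n, R) = (69 + n)*(10 + R) = (10 + R)*(69 + n))
l = -2719 (l = 2 + (108 - 2829) = 2 - 2721 = -2719)
j(-5, 163)/(-30494) + (-46925/(-8436))/l = (690 + 10*(-5) + 69*163 + 163*(-5))/(-30494) - 46925/(-8436)/(-2719) = (690 - 50 + 11247 - 815)*(-1/30494) - 46925*(-1/8436)*(-1/2719) = 11072*(-1/30494) + (46925/8436)*(-1/2719) = -5536/15247 - 46925/22937484 = -127697376899/349727818548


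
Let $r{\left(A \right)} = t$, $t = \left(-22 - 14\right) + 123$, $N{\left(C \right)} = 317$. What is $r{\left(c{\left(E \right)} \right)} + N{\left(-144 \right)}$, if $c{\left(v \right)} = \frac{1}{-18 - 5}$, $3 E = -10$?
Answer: $404$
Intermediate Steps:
$E = - \frac{10}{3}$ ($E = \frac{1}{3} \left(-10\right) = - \frac{10}{3} \approx -3.3333$)
$c{\left(v \right)} = - \frac{1}{23}$ ($c{\left(v \right)} = \frac{1}{-23} = - \frac{1}{23}$)
$t = 87$ ($t = -36 + 123 = 87$)
$r{\left(A \right)} = 87$
$r{\left(c{\left(E \right)} \right)} + N{\left(-144 \right)} = 87 + 317 = 404$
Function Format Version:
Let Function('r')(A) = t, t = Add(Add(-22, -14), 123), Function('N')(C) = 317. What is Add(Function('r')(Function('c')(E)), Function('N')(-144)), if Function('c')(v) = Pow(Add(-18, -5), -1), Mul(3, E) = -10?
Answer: 404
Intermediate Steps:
E = Rational(-10, 3) (E = Mul(Rational(1, 3), -10) = Rational(-10, 3) ≈ -3.3333)
Function('c')(v) = Rational(-1, 23) (Function('c')(v) = Pow(-23, -1) = Rational(-1, 23))
t = 87 (t = Add(-36, 123) = 87)
Function('r')(A) = 87
Add(Function('r')(Function('c')(E)), Function('N')(-144)) = Add(87, 317) = 404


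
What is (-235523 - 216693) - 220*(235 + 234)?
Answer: -555396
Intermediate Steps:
(-235523 - 216693) - 220*(235 + 234) = -452216 - 220*469 = -452216 - 103180 = -555396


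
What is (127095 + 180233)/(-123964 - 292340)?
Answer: -392/531 ≈ -0.73823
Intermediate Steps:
(127095 + 180233)/(-123964 - 292340) = 307328/(-416304) = 307328*(-1/416304) = -392/531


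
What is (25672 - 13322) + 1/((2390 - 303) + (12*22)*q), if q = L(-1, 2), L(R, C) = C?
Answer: 32295251/2615 ≈ 12350.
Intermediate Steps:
q = 2
(25672 - 13322) + 1/((2390 - 303) + (12*22)*q) = (25672 - 13322) + 1/((2390 - 303) + (12*22)*2) = 12350 + 1/(2087 + 264*2) = 12350 + 1/(2087 + 528) = 12350 + 1/2615 = 32295251/2615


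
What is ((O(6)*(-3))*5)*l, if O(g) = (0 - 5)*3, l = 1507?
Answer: 339075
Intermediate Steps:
O(g) = -15 (O(g) = -5*3 = -15)
((O(6)*(-3))*5)*l = (-15*(-3)*5)*1507 = (45*5)*1507 = 225*1507 = 339075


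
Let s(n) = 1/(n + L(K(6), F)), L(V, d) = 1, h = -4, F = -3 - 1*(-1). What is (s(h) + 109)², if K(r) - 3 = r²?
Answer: 106276/9 ≈ 11808.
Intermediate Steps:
K(r) = 3 + r²
F = -2 (F = -3 + 1 = -2)
s(n) = 1/(1 + n) (s(n) = 1/(n + 1) = 1/(1 + n))
(s(h) + 109)² = (1/(1 - 4) + 109)² = (1/(-3) + 109)² = (-⅓ + 109)² = (326/3)² = 106276/9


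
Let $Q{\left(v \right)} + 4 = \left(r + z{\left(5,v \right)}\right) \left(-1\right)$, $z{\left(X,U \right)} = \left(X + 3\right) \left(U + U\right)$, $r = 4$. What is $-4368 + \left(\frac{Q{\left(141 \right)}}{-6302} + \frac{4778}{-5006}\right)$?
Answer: $- \frac{34454905047}{7886953} \approx -4368.6$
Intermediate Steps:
$z{\left(X,U \right)} = 2 U \left(3 + X\right)$ ($z{\left(X,U \right)} = \left(3 + X\right) 2 U = 2 U \left(3 + X\right)$)
$Q{\left(v \right)} = -8 - 16 v$ ($Q{\left(v \right)} = -4 + \left(4 + 2 v \left(3 + 5\right)\right) \left(-1\right) = -4 + \left(4 + 2 v 8\right) \left(-1\right) = -4 + \left(4 + 16 v\right) \left(-1\right) = -4 - \left(4 + 16 v\right) = -8 - 16 v$)
$-4368 + \left(\frac{Q{\left(141 \right)}}{-6302} + \frac{4778}{-5006}\right) = -4368 + \left(\frac{-8 - 2256}{-6302} + \frac{4778}{-5006}\right) = -4368 + \left(\left(-8 - 2256\right) \left(- \frac{1}{6302}\right) + 4778 \left(- \frac{1}{5006}\right)\right) = -4368 - \frac{4694343}{7886953} = - \frac{34454905047}{7886953}$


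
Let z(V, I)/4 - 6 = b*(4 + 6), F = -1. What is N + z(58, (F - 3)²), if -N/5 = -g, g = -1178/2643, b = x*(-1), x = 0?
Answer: 57542/2643 ≈ 21.771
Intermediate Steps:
b = 0 (b = 0*(-1) = 0)
z(V, I) = 24 (z(V, I) = 24 + 4*(0*(4 + 6)) = 24 + 4*(0*10) = 24 + 4*0 = 24 + 0 = 24)
g = -1178/2643 (g = -1178*1/2643 = -1178/2643 ≈ -0.44571)
N = -5890/2643 (N = -(-5)*(-1178)/2643 = -5*1178/2643 = -5890/2643 ≈ -2.2285)
N + z(58, (F - 3)²) = -5890/2643 + 24 = 57542/2643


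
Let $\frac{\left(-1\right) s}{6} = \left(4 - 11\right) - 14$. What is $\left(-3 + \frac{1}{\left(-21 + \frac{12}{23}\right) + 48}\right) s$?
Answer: $- \frac{78792}{211} \approx -373.42$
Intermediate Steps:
$s = 126$ ($s = - 6 \left(\left(4 - 11\right) - 14\right) = - 6 \left(-7 - 14\right) = \left(-6\right) \left(-21\right) = 126$)
$\left(-3 + \frac{1}{\left(-21 + \frac{12}{23}\right) + 48}\right) s = \left(-3 + \frac{1}{\left(-21 + \frac{12}{23}\right) + 48}\right) 126 = \left(-3 + \frac{1}{- \frac{471}{23} + 48}\right) 126 = \left(-3 + \frac{1}{\frac{633}{23}}\right) 126 = \left(-3 + \frac{23}{633}\right) 126 = \left(- \frac{1876}{633}\right) 126 = - \frac{78792}{211}$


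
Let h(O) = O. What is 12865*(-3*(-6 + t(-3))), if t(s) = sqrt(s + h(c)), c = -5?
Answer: 231570 - 77190*I*sqrt(2) ≈ 2.3157e+5 - 1.0916e+5*I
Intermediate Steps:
t(s) = sqrt(-5 + s) (t(s) = sqrt(s - 5) = sqrt(-5 + s))
12865*(-3*(-6 + t(-3))) = 12865*(-3*(-6 + sqrt(-5 - 3))) = 12865*(-3*(-6 + sqrt(-8))) = 12865*(-3*(-6 + 2*I*sqrt(2))) = 12865*(18 - 6*I*sqrt(2)) = 231570 - 77190*I*sqrt(2)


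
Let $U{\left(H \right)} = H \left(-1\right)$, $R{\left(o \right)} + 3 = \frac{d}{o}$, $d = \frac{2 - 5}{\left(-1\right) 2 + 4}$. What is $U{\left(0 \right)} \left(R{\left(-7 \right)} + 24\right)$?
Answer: $0$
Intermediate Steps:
$d = - \frac{3}{2}$ ($d = - \frac{3}{-2 + 4} = - \frac{3}{2} \approx -1.5$)
$R{\left(o \right)} = -3 - \frac{3}{2 o}$
$U{\left(H \right)} = - H$
$U{\left(0 \right)} \left(R{\left(-7 \right)} + 24\right) = \left(-1\right) 0 \left(\left(-3 - \frac{3}{2 \left(-7\right)}\right) + 24\right) = 0 \left(\left(-3 - - \frac{3}{14}\right) + 24\right) = 0 \left(\left(-3 + \frac{3}{14}\right) + 24\right) = 0 \left(- \frac{39}{14} + 24\right) = 0 \cdot \frac{297}{14} = 0$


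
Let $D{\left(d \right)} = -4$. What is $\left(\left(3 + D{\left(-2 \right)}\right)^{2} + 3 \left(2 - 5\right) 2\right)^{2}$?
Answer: $289$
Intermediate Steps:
$\left(\left(3 + D{\left(-2 \right)}\right)^{2} + 3 \left(2 - 5\right) 2\right)^{2} = \left(\left(3 - 4\right)^{2} + 3 \left(2 - 5\right) 2\right)^{2} = \left(\left(-1\right)^{2} + 3 \left(-3\right) 2\right)^{2} = \left(1 - 18\right)^{2} = \left(-17\right)^{2} = 289$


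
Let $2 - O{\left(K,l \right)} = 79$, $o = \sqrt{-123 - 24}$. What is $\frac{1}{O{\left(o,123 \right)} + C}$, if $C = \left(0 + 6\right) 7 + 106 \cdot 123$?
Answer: $\frac{1}{13003} \approx 7.6905 \cdot 10^{-5}$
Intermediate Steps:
$o = 7 i \sqrt{3}$ ($o = \sqrt{-147} = 7 i \sqrt{3} \approx 12.124 i$)
$O{\left(K,l \right)} = -77$ ($O{\left(K,l \right)} = 2 - 79 = -77$)
$C = 13080$ ($C = 6 \cdot 7 + 13038 = 42 + 13038 = 13080$)
$\frac{1}{O{\left(o,123 \right)} + C} = \frac{1}{-77 + 13080} = \frac{1}{13003}$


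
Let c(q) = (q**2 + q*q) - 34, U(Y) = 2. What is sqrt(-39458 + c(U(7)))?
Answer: 2*I*sqrt(9871) ≈ 198.71*I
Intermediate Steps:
c(q) = -34 + 2*q**2 (c(q) = (q**2 + q**2) - 34 = 2*q**2 - 34 = -34 + 2*q**2)
sqrt(-39458 + c(U(7))) = sqrt(-39458 + (-34 + 2*2**2)) = sqrt(-39458 + (-34 + 2*4)) = sqrt(-39458 + (-34 + 8)) = sqrt(-39458 - 26) = sqrt(-39484) = 2*I*sqrt(9871)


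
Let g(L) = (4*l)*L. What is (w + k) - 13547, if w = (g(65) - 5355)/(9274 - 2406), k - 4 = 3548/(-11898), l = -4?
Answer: -553386492163/40857732 ≈ -13544.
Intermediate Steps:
k = 22022/5949 (k = 4 + 3548/(-11898) = 4 + 3548*(-1/11898) = 4 - 1774/5949 = 22022/5949 ≈ 3.7018)
g(L) = -16*L (g(L) = (4*(-4))*L = -16*L)
w = -6395/6868 (w = (-16*65 - 5355)/(9274 - 2406) = (-1040 - 5355)/6868 = -6395*1/6868 = -6395/6868 ≈ -0.93113)
(w + k) - 13547 = (-6395/6868 + 22022/5949) - 13547 = 113203241/40857732 - 13547 = -553386492163/40857732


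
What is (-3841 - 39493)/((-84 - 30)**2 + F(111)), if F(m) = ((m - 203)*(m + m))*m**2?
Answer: 21667/125815554 ≈ 0.00017221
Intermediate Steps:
F(m) = 2*m**3*(-203 + m) (F(m) = ((-203 + m)*(2*m))*m**2 = (2*m*(-203 + m))*m**2 = 2*m**3*(-203 + m))
(-3841 - 39493)/((-84 - 30)**2 + F(111)) = (-3841 - 39493)/((-84 - 30)**2 + 2*111**3*(-203 + 111)) = -43334/((-114)**2 + 2*1367631*(-92)) = -43334/(12996 - 251644104) = -43334/(-251631108) = -43334*(-1/251631108) = 21667/125815554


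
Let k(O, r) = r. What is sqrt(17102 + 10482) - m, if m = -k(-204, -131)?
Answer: -131 + 8*sqrt(431) ≈ 35.084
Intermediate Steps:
m = 131 (m = -1*(-131) = 131)
sqrt(17102 + 10482) - m = sqrt(17102 + 10482) - 1*131 = sqrt(27584) - 131 = 8*sqrt(431) - 131 = -131 + 8*sqrt(431)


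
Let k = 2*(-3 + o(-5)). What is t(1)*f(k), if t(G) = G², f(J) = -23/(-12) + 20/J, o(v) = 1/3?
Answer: -11/6 ≈ -1.8333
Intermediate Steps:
o(v) = ⅓
k = -16/3 (k = 2*(-3 + ⅓) = 2*(-8/3) = -16/3 ≈ -5.3333)
f(J) = 23/12 + 20/J (f(J) = -23*(-1/12) + 20/J = 23/12 + 20/J)
t(1)*f(k) = 1²*(23/12 + 20/(-16/3)) = 1*(23/12 + 20*(-3/16)) = 1*(23/12 - 15/4) = 1*(-11/6) = -11/6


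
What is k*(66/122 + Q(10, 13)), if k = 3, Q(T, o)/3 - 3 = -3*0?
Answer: 1746/61 ≈ 28.623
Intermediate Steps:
Q(T, o) = 9 (Q(T, o) = 9 + 3*(-3*0) = 9 + 3*0 = 9 + 0 = 9)
k*(66/122 + Q(10, 13)) = 3*(66/122 + 9) = 3*(66*(1/122) + 9) = 3*(33/61 + 9) = 3*(582/61) = 1746/61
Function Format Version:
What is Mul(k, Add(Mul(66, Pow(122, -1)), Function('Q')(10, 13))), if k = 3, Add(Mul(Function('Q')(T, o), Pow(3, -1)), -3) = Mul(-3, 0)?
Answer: Rational(1746, 61) ≈ 28.623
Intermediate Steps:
Function('Q')(T, o) = 9 (Function('Q')(T, o) = Add(9, Mul(3, Mul(-3, 0))) = Add(9, Mul(3, 0)) = Add(9, 0) = 9)
Mul(k, Add(Mul(66, Pow(122, -1)), Function('Q')(10, 13))) = Mul(3, Add(Mul(66, Pow(122, -1)), 9)) = Mul(3, Add(Mul(66, Rational(1, 122)), 9)) = Mul(3, Add(Rational(33, 61), 9)) = Mul(3, Rational(582, 61)) = Rational(1746, 61)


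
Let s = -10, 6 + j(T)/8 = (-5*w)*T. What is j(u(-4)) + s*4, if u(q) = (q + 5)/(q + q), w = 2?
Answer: -78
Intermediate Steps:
u(q) = (5 + q)/(2*q) (u(q) = (5 + q)/((2*q)) = (5 + q)*(1/(2*q)) = (5 + q)/(2*q))
j(T) = -48 - 80*T (j(T) = -48 + 8*((-5*2)*T) = -48 + 8*(-10*T) = -48 - 80*T)
j(u(-4)) + s*4 = (-48 - 40*(5 - 4)/(-4)) - 10*4 = (-48 - 40*(-1)/4) - 40 = (-48 - 80*(-⅛)) - 40 = (-48 + 10) - 40 = -38 - 40 = -78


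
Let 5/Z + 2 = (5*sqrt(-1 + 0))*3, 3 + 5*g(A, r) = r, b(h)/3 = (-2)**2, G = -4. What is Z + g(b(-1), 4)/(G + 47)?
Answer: -1921/49235 - 75*I/229 ≈ -0.039017 - 0.32751*I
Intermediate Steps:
b(h) = 12 (b(h) = 3*(-2)**2 = 3*4 = 12)
g(A, r) = -3/5 + r/5
Z = 5*(-2 - 15*I)/229 (Z = 5/(-2 + (5*sqrt(-1 + 0))*3) = 5/(-2 + (5*sqrt(-1))*3) = 5/(-2 + (5*I)*3) = 5/(-2 + 15*I) = 5*((-2 - 15*I)/229) = 5*(-2 - 15*I)/229 ≈ -0.043668 - 0.32751*I)
Z + g(b(-1), 4)/(G + 47) = (-10/229 - 75*I/229) + (-3/5 + (1/5)*4)/(-4 + 47) = (-10/229 - 75*I/229) + (-3/5 + 4/5)/43 = (-10/229 - 75*I/229) + (1/43)*(1/5) = (-10/229 - 75*I/229) + 1/215 = -1921/49235 - 75*I/229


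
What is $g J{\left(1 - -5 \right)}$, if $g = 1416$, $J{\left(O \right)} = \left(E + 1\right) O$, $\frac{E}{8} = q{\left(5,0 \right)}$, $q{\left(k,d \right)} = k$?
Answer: $348336$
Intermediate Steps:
$E = 40$ ($E = 8 \cdot 5 = 40$)
$J{\left(O \right)} = 41 O$ ($J{\left(O \right)} = \left(40 + 1\right) O = 41 O$)
$g J{\left(1 - -5 \right)} = 1416 \cdot 41 \left(1 - -5\right) = 1416 \cdot 41 \left(1 + 5\right) = 1416 \cdot 41 \cdot 6 = 1416 \cdot 246 = 348336$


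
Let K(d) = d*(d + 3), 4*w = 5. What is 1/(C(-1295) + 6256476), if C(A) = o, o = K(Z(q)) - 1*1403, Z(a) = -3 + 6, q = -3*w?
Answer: 1/6255091 ≈ 1.5987e-7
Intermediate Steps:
w = 5/4 (w = (¼)*5 = 5/4 ≈ 1.2500)
q = -15/4 (q = -3*5/4 = -15/4 ≈ -3.7500)
Z(a) = 3
K(d) = d*(3 + d)
o = -1385 (o = 3*(3 + 3) - 1*1403 = 3*6 - 1403 = 18 - 1403 = -1385)
C(A) = -1385
1/(C(-1295) + 6256476) = 1/(-1385 + 6256476) = 1/6255091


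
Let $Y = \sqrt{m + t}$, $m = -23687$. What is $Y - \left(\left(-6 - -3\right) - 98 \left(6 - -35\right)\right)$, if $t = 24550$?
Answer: $4021 + \sqrt{863} \approx 4050.4$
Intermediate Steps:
$Y = \sqrt{863}$ ($Y = \sqrt{-23687 + 24550} = \sqrt{863} \approx 29.377$)
$Y - \left(\left(-6 - -3\right) - 98 \left(6 - -35\right)\right) = \sqrt{863} - \left(\left(-6 - -3\right) - 98 \left(6 - -35\right)\right) = \sqrt{863} - \left(\left(-6 + 3\right) - 98 \left(6 + 35\right)\right) = \sqrt{863} - \left(-3 - 4018\right) = \sqrt{863} - -4021 = \sqrt{863} + 4021 = 4021 + \sqrt{863}$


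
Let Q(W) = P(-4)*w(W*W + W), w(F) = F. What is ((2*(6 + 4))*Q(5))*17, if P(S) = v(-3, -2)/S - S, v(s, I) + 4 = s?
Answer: 58650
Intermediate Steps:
v(s, I) = -4 + s
P(S) = -S - 7/S (P(S) = (-4 - 3)/S - S = -7/S - S = -S - 7/S)
Q(W) = 23*W/4 + 23*W**2/4 (Q(W) = (-1*(-4) - 7/(-4))*(W*W + W) = (4 - 7*(-1/4))*(W**2 + W) = (4 + 7/4)*(W + W**2) = 23*(W + W**2)/4 = 23*W/4 + 23*W**2/4)
((2*(6 + 4))*Q(5))*17 = ((2*(6 + 4))*((23/4)*5*(1 + 5)))*17 = ((2*10)*((23/4)*5*6))*17 = (20*(345/2))*17 = 3450*17 = 58650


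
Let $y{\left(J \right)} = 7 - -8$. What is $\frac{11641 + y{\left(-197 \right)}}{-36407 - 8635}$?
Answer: $- \frac{5828}{22521} \approx -0.25878$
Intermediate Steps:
$y{\left(J \right)} = 15$ ($y{\left(J \right)} = 7 + 8 = 15$)
$\frac{11641 + y{\left(-197 \right)}}{-36407 - 8635} = \frac{11641 + 15}{-36407 - 8635} = \frac{11656}{-45042} = 11656 \left(- \frac{1}{45042}\right) = - \frac{5828}{22521}$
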